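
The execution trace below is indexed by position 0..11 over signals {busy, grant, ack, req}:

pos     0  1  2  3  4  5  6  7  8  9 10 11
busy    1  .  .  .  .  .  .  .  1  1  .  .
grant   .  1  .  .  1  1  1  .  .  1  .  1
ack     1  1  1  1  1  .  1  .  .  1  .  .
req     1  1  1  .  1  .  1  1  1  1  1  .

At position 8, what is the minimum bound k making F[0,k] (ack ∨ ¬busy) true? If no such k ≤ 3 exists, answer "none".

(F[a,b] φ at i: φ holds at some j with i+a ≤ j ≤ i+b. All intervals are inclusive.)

Scan j = 8,9,… for (ack ∨ ¬busy):
  j=8: fails
  j=9: holds
First hit at j=9, so smallest k = 9-8 = 1.

1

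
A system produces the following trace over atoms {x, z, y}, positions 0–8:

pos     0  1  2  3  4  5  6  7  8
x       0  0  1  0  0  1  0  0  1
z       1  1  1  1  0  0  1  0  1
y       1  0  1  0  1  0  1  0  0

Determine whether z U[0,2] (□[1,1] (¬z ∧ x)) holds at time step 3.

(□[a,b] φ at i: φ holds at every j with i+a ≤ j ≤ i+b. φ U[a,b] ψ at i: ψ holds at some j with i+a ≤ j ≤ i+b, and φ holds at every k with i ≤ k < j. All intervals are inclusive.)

Need some j in [3,5] with □[1,1] (¬z ∧ x), and z at every k in [3,j-1].
  j=3: □[1,1] (¬z ∧ x) — fails at 4.
  j=4: □[1,1] (¬z ∧ x) holds; z holds at every k in [3,3] → satisfied.

True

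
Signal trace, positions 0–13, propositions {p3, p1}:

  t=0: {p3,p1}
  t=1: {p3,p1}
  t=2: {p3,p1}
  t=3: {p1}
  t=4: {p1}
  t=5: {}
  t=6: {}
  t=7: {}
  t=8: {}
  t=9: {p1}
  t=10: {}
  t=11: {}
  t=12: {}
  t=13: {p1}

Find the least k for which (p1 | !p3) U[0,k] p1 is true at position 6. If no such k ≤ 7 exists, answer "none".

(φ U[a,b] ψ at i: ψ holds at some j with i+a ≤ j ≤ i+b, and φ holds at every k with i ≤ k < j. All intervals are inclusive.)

3

Need earliest j ≥ 6 with p1, and (p1 | !p3) at every k in [6,j-1].
  j=6: rhs fails.
  j=7: rhs fails.
  j=8: rhs fails.
  j=9: rhs holds; lhs holds on [6,8]. k = 3.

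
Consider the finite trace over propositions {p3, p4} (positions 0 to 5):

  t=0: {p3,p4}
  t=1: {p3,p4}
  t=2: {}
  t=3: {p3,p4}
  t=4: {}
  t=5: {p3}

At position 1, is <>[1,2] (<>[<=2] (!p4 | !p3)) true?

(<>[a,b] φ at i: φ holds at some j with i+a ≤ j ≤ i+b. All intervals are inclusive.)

Holds

Check <>[<=2] (!p4 | !p3) at each j in [2,3]:
  j=2: holds (witness at 2)
  j=3: holds (witness at 4)
Found at j=2 → formula holds.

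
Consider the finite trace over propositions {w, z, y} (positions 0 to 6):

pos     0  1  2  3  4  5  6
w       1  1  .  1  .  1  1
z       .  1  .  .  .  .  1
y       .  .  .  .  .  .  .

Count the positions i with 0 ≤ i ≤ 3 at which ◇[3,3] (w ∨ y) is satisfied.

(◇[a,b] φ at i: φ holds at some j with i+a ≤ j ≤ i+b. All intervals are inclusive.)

Evaluate at each i in [0,3]:
  i=0: ✓ (witness j=3)
  i=1: ✗ (none in [4,4])
  i=2: ✓ (witness j=5)
  i=3: ✓ (witness j=6)
Positions where it holds: {0, 2, 3} → 3.

3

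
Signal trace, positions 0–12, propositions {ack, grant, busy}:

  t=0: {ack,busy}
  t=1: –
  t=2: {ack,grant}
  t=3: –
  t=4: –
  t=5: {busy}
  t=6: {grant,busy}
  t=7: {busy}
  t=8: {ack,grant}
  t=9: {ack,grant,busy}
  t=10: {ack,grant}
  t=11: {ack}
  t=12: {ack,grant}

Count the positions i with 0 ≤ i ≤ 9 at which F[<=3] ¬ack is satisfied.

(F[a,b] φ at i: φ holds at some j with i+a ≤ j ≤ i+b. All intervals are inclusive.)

Evaluate at each i in [0,9]:
  i=0: ✓ (witness j=1)
  i=1: ✓ (witness j=1)
  i=2: ✓ (witness j=3)
  i=3: ✓ (witness j=3)
  i=4: ✓ (witness j=4)
  i=5: ✓ (witness j=5)
  i=6: ✓ (witness j=6)
  i=7: ✓ (witness j=7)
  i=8: ✗ (none in [8,11])
  i=9: ✗ (none in [9,12])
Positions where it holds: {0, 1, 2, 3, 4, 5, 6, 7} → 8.

8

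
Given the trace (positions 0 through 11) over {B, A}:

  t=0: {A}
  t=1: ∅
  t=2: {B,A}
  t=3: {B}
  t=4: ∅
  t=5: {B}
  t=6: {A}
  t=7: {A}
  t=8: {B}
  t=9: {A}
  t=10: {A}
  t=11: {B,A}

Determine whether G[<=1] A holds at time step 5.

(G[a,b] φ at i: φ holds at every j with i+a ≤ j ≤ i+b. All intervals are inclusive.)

No

Check A at every j in [5,6]:
  j=5: false
  j=6: true
Fails at j=5 → formula fails.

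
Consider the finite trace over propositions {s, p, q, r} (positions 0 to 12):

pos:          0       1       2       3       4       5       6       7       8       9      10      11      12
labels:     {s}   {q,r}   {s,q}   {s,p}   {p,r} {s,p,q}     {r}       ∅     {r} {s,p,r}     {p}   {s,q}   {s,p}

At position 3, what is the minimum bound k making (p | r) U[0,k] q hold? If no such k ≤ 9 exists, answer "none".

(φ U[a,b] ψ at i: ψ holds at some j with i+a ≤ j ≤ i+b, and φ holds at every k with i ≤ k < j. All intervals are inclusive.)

Need earliest j ≥ 3 with q, and (p | r) at every k in [3,j-1].
  j=3: rhs fails.
  j=4: rhs fails.
  j=5: rhs holds; lhs holds on [3,4]. k = 2.

2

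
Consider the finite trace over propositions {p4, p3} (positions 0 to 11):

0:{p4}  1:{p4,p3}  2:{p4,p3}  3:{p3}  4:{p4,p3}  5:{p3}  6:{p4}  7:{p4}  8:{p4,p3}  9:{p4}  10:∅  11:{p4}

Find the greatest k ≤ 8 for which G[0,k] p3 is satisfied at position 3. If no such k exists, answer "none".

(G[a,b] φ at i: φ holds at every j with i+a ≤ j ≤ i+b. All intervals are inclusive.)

2

p3 must hold from j=3 onward; find where it first fails.
  j=3: holds
  j=4: holds
  j=5: holds
  j=6: fails
Holds on [3,5], so largest k = 2.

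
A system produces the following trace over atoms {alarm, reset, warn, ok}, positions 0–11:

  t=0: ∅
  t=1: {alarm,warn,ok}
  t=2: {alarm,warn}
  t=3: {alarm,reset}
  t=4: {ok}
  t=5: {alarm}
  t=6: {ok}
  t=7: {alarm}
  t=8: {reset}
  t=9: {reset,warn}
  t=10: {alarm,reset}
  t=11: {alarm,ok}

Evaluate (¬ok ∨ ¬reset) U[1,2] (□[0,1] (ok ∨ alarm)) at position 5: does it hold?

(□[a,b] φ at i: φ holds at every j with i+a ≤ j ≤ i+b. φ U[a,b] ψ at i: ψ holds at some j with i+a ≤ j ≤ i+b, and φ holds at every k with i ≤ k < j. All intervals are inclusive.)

True

Need some j in [6,7] with □[0,1] (ok ∨ alarm), and (¬ok ∨ ¬reset) at every k in [5,j-1].
  j=6: □[0,1] (ok ∨ alarm) holds; (¬ok ∨ ¬reset) holds at every k in [5,5] → satisfied.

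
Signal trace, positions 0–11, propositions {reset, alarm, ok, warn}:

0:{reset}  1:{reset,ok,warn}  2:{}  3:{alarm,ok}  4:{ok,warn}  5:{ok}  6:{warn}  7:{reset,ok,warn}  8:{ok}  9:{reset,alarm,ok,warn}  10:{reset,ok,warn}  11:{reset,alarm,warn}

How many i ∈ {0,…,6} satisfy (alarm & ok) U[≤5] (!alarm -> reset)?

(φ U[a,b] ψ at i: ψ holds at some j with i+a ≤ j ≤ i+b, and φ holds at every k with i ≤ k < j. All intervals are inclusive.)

Evaluate at each i in [0,6]:
  i=0: ✓ (rhs at j=0)
  i=1: ✓ (rhs at j=1)
  i=2: ✗ (lhs fails at k=2 before rhs at j=3)
  i=3: ✓ (rhs at j=3)
  i=4: ✗ (lhs fails at k=4 before rhs at j=7)
  i=5: ✗ (lhs fails at k=5 before rhs at j=7)
  i=6: ✗ (lhs fails at k=6 before rhs at j=7)
Positions where it holds: {0, 1, 3} → 3.

3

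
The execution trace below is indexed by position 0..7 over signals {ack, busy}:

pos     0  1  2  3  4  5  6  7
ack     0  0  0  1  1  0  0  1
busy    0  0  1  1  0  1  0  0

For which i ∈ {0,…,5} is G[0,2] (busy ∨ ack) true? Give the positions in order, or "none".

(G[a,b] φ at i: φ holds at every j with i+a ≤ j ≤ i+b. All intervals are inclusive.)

Evaluate at each i in [0,5]:
  i=0: ✗ (fails at j=0)
  i=1: ✗ (fails at j=1)
  i=2: ✓ (all of [2,4])
  i=3: ✓ (all of [3,5])
  i=4: ✗ (fails at j=6)
  i=5: ✗ (fails at j=6)

2, 3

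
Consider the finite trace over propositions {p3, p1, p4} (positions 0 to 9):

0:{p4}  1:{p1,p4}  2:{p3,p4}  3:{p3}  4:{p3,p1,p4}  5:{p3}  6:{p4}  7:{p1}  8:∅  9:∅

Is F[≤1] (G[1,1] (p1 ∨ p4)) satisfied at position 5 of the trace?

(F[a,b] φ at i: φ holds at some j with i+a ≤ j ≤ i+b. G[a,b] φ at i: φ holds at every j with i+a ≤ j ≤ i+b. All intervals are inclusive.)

Yes

Check G[1,1] (p1 ∨ p4) at each j in [5,6]:
  j=5: holds on [6,6]
  j=6: holds on [7,7]
Found at j=5 → formula holds.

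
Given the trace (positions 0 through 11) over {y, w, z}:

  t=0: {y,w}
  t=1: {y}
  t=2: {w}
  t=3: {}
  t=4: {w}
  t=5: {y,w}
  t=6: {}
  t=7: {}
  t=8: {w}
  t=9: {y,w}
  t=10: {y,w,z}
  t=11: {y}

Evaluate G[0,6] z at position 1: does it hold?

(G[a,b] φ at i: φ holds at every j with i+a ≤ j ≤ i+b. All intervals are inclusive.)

No

Check z at every j in [1,7]:
  j=1: false
  j=2: false
  j=3: false
  j=4: false
  j=5: false
  j=6: false
  j=7: false
Fails at j=1 → formula fails.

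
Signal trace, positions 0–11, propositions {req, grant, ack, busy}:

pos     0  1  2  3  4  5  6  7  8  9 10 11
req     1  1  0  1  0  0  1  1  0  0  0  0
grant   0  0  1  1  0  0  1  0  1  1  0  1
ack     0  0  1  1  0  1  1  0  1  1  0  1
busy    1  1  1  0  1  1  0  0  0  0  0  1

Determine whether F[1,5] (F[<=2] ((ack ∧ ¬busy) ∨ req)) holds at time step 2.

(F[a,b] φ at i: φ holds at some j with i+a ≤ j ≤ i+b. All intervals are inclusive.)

Check F[<=2] ((ack ∧ ¬busy) ∨ req) at each j in [3,7]:
  j=3: holds (witness at 3)
  j=4: holds (witness at 6)
  j=5: holds (witness at 6)
  j=6: holds (witness at 6)
  j=7: holds (witness at 7)
Found at j=3 → formula holds.

Yes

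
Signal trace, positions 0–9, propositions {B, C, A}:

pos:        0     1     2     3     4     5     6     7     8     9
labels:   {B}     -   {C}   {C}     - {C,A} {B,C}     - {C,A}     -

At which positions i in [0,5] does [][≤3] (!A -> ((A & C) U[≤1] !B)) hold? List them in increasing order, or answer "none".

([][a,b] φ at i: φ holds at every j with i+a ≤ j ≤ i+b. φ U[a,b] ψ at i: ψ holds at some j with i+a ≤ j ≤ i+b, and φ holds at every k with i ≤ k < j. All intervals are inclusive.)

1, 2

Evaluate at each i in [0,5]:
  i=0: ✗ (fails at j=0)
  i=1: ✓ (all of [1,4])
  i=2: ✓ (all of [2,5])
  i=3: ✗ (fails at j=6)
  i=4: ✗ (fails at j=6)
  i=5: ✗ (fails at j=6)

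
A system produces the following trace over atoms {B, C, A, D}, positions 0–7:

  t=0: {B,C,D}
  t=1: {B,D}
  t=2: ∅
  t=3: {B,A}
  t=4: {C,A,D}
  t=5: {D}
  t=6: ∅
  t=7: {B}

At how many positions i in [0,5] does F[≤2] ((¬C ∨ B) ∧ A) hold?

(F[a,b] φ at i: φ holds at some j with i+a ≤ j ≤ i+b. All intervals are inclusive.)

3

Evaluate at each i in [0,5]:
  i=0: ✗ (none in [0,2])
  i=1: ✓ (witness j=3)
  i=2: ✓ (witness j=3)
  i=3: ✓ (witness j=3)
  i=4: ✗ (none in [4,6])
  i=5: ✗ (none in [5,7])
Positions where it holds: {1, 2, 3} → 3.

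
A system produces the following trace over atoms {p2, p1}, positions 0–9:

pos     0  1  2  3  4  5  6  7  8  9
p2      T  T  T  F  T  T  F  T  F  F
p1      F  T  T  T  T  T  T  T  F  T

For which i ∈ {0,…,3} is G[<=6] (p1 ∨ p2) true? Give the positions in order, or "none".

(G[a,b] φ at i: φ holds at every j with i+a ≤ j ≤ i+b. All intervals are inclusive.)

Evaluate at each i in [0,3]:
  i=0: ✓ (all of [0,6])
  i=1: ✓ (all of [1,7])
  i=2: ✗ (fails at j=8)
  i=3: ✗ (fails at j=8)

0, 1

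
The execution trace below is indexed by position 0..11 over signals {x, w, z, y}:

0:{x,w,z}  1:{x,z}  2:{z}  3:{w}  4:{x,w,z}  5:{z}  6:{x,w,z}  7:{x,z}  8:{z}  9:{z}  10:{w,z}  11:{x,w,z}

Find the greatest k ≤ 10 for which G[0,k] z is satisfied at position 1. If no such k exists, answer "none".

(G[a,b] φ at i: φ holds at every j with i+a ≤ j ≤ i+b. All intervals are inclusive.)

z must hold from j=1 onward; find where it first fails.
  j=1: holds
  j=2: holds
  j=3: fails
Holds on [1,2], so largest k = 1.

1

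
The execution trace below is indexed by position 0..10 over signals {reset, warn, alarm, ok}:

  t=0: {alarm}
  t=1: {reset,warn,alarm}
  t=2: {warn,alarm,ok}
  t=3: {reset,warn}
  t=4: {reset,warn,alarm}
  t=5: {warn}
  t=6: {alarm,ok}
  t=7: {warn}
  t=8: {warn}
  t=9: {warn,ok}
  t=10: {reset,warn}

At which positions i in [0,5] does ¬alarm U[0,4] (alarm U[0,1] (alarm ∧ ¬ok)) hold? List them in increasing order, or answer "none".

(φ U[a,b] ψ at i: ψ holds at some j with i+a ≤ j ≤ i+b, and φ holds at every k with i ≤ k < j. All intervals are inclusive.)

0, 1, 3, 4

Evaluate at each i in [0,5]:
  i=0: ✓ (rhs at j=0)
  i=1: ✓ (rhs at j=1)
  i=2: ✗ (lhs fails at k=2 before rhs at j=4)
  i=3: ✓ (rhs at j=4; lhs holds on [3,3])
  i=4: ✓ (rhs at j=4)
  i=5: ✗ (no rhs in [5,9])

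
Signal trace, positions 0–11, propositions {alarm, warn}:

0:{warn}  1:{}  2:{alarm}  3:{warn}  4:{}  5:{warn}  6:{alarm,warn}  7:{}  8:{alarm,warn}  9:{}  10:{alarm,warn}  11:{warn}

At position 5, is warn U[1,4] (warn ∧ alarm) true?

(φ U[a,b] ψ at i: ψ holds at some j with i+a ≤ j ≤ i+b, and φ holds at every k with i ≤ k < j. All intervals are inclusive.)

Need some j in [6,9] with (warn ∧ alarm), and warn at every k in [5,j-1].
  j=6: (warn ∧ alarm) holds; warn holds at every k in [5,5] → satisfied.

True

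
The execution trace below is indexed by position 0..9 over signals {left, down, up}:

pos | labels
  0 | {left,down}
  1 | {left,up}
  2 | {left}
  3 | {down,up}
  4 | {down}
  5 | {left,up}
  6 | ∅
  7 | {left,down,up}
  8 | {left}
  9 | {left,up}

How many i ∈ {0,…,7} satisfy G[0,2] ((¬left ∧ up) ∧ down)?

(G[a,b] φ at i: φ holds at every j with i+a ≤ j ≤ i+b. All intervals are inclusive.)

0

Evaluate at each i in [0,7]:
  i=0: ✗ (fails at j=0)
  i=1: ✗ (fails at j=1)
  i=2: ✗ (fails at j=2)
  i=3: ✗ (fails at j=4)
  i=4: ✗ (fails at j=4)
  i=5: ✗ (fails at j=5)
  i=6: ✗ (fails at j=6)
  i=7: ✗ (fails at j=7)
Positions where it holds: {} → 0.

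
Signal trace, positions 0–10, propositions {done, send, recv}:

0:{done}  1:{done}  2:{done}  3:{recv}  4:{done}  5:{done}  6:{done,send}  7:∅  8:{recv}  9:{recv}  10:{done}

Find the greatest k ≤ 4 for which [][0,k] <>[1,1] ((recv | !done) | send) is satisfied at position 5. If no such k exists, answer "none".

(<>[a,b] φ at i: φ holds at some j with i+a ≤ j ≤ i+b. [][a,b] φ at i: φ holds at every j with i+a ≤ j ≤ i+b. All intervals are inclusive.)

<>[1,1] ((recv | !done) | send) must hold from j=5 onward; find where it first fails.
  j=5: holds
  j=6: holds
  j=7: holds
  j=8: holds
  j=9: fails
Holds on [5,8], so largest k = 3.

3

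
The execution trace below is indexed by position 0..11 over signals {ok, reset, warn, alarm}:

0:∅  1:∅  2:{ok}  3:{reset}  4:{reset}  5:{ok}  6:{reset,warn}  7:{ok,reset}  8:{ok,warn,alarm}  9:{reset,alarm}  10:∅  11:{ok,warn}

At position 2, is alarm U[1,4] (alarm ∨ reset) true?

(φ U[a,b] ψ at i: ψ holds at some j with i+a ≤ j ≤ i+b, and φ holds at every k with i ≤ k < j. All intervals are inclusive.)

Need some j in [3,6] with (alarm ∨ reset), and alarm at every k in [2,j-1].
  j=3: (alarm ∨ reset) holds, but alarm fails at k=2 → not this j.
  j=4: (alarm ∨ reset) holds, but alarm fails at k=2 → not this j.
  j=5: (alarm ∨ reset) false.
  j=6: (alarm ∨ reset) holds, but alarm fails at k=2 → not this j.
No j in the window works → until fails.

Does not hold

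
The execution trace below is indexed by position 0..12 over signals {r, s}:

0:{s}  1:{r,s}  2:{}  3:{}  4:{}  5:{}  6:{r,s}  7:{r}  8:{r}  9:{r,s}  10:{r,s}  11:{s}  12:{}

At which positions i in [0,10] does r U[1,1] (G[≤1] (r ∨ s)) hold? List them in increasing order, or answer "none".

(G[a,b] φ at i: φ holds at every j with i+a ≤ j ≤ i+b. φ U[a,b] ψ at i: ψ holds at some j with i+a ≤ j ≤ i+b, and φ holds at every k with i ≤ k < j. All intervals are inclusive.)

6, 7, 8, 9

Evaluate at each i in [0,10]:
  i=0: ✗ (no rhs in [1,1])
  i=1: ✗ (no rhs in [2,2])
  i=2: ✗ (no rhs in [3,3])
  i=3: ✗ (no rhs in [4,4])
  i=4: ✗ (no rhs in [5,5])
  i=5: ✗ (lhs fails at k=5 before rhs at j=6)
  i=6: ✓ (rhs at j=7; lhs holds on [6,6])
  i=7: ✓ (rhs at j=8; lhs holds on [7,7])
  i=8: ✓ (rhs at j=9; lhs holds on [8,8])
  i=9: ✓ (rhs at j=10; lhs holds on [9,9])
  i=10: ✗ (no rhs in [11,11])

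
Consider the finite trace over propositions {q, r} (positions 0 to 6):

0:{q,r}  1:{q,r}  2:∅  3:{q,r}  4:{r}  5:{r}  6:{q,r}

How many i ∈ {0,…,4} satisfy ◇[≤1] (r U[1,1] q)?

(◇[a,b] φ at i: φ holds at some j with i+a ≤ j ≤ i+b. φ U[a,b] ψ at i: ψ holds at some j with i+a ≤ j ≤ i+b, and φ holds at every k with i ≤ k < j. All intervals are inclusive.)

2

Evaluate at each i in [0,4]:
  i=0: ✓ (witness j=0)
  i=1: ✗ (none in [1,2])
  i=2: ✗ (none in [2,3])
  i=3: ✗ (none in [3,4])
  i=4: ✓ (witness j=5)
Positions where it holds: {0, 4} → 2.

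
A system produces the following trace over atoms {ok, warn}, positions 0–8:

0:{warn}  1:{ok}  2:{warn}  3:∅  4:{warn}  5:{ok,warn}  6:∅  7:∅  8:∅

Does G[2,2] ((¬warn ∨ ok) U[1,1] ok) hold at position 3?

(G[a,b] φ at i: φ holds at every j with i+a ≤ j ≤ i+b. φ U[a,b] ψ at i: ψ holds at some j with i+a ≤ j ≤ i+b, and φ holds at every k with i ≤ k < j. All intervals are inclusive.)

Check ((¬warn ∨ ok) U[1,1] ok) at every j in [5,5]:
  j=5: fails
Fails at j=5 → formula fails.

False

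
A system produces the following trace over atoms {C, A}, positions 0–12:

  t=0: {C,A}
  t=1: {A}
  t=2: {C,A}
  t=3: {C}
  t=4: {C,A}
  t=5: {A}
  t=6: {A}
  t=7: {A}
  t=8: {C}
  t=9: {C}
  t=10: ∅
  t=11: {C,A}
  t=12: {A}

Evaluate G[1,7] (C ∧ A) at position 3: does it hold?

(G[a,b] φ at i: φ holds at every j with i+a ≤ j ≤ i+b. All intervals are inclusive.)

Check (C ∧ A) at every j in [4,10]:
  j=4: true
  j=5: false
  j=6: false
  j=7: false
  j=8: false
  j=9: false
  j=10: false
Fails at j=5 → formula fails.

False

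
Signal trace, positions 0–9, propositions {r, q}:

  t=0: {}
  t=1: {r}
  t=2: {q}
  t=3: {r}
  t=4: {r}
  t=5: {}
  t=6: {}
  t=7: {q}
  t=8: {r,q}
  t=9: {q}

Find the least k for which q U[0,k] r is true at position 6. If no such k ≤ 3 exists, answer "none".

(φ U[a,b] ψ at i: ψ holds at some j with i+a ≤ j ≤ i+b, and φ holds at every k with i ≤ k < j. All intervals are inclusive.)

none

Need earliest j ≥ 6 with r, and q at every k in [6,j-1].
  j=6: rhs fails.
  j=7: rhs fails.
  j=8: rhs holds but lhs fails at k=6.
  j=9: rhs fails.
No witness within the range → none.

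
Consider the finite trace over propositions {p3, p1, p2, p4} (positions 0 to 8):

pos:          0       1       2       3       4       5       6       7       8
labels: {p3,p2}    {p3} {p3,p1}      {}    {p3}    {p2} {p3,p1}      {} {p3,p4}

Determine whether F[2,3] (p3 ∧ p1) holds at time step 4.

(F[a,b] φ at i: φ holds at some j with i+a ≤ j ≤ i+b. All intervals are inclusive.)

Check (p3 ∧ p1) at each j in [6,7]:
  j=6: true
  j=7: false
Found at j=6 → formula holds.

Yes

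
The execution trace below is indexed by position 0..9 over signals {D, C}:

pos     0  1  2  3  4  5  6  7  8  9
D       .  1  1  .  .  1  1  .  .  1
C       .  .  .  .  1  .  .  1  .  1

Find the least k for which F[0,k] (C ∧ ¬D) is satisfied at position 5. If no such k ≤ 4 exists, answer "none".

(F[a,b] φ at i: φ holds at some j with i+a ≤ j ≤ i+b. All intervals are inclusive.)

2

Scan j = 5,6,… for (C ∧ ¬D):
  j=5: fails
  j=6: fails
  j=7: holds
First hit at j=7, so smallest k = 7-5 = 2.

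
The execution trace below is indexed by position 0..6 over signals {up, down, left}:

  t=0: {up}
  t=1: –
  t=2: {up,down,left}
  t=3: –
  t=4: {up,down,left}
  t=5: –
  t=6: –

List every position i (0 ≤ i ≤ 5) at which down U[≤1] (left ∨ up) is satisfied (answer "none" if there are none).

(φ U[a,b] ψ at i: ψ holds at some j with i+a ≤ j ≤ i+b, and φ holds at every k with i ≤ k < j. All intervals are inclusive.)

Evaluate at each i in [0,5]:
  i=0: ✓ (rhs at j=0)
  i=1: ✗ (lhs fails at k=1 before rhs at j=2)
  i=2: ✓ (rhs at j=2)
  i=3: ✗ (lhs fails at k=3 before rhs at j=4)
  i=4: ✓ (rhs at j=4)
  i=5: ✗ (no rhs in [5,6])

0, 2, 4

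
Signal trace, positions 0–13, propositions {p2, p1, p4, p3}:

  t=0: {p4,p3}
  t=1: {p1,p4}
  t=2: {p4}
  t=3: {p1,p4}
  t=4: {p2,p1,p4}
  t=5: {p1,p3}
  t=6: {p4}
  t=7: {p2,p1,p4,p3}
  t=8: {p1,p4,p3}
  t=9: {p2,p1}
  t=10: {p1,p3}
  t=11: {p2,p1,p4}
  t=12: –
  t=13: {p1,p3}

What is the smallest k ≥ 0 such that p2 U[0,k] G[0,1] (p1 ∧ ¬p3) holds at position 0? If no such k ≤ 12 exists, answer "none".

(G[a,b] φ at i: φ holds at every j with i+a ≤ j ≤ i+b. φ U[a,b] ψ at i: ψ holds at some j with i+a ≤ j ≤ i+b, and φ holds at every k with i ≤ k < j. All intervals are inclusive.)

Need earliest j ≥ 0 with G[0,1] (p1 ∧ ¬p3), and p2 at every k in [0,j-1].
  j=0: rhs fails.
  j=1: rhs fails.
  j=2: rhs fails.
  j=3: rhs holds but lhs fails at k=0.
  j=4: rhs fails.
  j=5: rhs fails.
  j=6: rhs fails.
  j=7: rhs fails.
  j=8: rhs fails.
  j=9: rhs fails.
  j=10: rhs fails.
  j=11: rhs fails.
  j=12: rhs fails.
No witness within the range → none.

none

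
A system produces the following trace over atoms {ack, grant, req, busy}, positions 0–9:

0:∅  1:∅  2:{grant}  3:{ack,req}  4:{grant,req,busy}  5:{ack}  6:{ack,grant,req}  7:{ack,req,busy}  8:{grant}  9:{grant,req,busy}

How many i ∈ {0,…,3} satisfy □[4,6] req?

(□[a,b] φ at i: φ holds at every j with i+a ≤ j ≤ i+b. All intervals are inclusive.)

Evaluate at each i in [0,3]:
  i=0: ✗ (fails at j=5)
  i=1: ✗ (fails at j=5)
  i=2: ✗ (fails at j=8)
  i=3: ✗ (fails at j=8)
Positions where it holds: {} → 0.

0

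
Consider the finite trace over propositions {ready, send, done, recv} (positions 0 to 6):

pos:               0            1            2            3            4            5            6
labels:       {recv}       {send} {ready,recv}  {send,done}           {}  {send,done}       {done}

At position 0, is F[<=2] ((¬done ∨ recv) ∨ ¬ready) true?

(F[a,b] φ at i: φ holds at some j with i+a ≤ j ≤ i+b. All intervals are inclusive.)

Check ((¬done ∨ recv) ∨ ¬ready) at each j in [0,2]:
  j=0: true
  j=1: true
  j=2: true
Found at j=0 → formula holds.

Holds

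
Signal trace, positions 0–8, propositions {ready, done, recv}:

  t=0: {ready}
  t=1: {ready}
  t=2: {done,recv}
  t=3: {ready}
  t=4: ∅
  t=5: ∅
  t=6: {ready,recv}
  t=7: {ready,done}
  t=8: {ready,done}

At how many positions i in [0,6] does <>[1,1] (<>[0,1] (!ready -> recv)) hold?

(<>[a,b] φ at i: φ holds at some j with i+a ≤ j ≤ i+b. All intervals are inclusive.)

Evaluate at each i in [0,6]:
  i=0: ✓ (witness j=1)
  i=1: ✓ (witness j=2)
  i=2: ✓ (witness j=3)
  i=3: ✗ (none in [4,4])
  i=4: ✓ (witness j=5)
  i=5: ✓ (witness j=6)
  i=6: ✓ (witness j=7)
Positions where it holds: {0, 1, 2, 4, 5, 6} → 6.

6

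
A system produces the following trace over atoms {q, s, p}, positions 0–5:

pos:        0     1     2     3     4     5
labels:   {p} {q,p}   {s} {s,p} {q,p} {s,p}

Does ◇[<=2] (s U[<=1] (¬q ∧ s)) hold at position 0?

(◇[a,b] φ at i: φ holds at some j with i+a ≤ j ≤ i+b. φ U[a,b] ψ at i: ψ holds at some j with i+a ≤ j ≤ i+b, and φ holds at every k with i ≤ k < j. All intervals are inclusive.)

Check (s U[<=1] (¬q ∧ s)) at each j in [0,2]:
  j=0: fails
  j=1: fails
  j=2: holds
Found at j=2 → formula holds.

Yes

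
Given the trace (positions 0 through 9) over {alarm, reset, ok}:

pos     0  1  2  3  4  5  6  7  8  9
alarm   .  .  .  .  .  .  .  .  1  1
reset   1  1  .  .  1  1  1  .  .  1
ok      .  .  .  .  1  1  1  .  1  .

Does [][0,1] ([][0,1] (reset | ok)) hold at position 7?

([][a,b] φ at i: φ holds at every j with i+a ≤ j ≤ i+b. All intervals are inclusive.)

False

Check [][0,1] (reset | ok) at every j in [7,8]:
  j=7: fails at 7
  j=8: holds on [8,9]
Fails at j=7 → formula fails.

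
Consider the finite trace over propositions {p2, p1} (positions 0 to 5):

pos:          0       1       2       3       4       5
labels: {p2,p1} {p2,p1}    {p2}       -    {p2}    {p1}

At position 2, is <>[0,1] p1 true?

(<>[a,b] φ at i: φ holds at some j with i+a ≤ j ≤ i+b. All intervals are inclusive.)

False

Check p1 at each j in [2,3]:
  j=2: false
  j=3: false
No position in the window satisfies it → formula fails.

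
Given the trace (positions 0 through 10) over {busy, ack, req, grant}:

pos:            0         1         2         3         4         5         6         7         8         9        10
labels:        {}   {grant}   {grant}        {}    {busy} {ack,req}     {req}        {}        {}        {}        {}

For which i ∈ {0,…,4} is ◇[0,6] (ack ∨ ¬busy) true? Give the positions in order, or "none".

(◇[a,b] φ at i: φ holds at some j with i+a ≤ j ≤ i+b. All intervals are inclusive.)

0, 1, 2, 3, 4

Evaluate at each i in [0,4]:
  i=0: ✓ (witness j=0)
  i=1: ✓ (witness j=1)
  i=2: ✓ (witness j=2)
  i=3: ✓ (witness j=3)
  i=4: ✓ (witness j=5)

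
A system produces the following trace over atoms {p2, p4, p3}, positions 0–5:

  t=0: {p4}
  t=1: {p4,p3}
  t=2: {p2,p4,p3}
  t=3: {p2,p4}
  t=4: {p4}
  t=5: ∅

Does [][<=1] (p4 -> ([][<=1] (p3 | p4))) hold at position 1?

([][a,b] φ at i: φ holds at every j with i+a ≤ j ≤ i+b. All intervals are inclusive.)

Yes

Check (p4 -> ([][<=1] (p3 | p4))) at every j in [1,2]:
  j=1: antecedent true; consequent holds on [1,2] → ✓
  j=2: antecedent true; consequent holds on [2,3] → ✓
All positions satisfy it → formula holds.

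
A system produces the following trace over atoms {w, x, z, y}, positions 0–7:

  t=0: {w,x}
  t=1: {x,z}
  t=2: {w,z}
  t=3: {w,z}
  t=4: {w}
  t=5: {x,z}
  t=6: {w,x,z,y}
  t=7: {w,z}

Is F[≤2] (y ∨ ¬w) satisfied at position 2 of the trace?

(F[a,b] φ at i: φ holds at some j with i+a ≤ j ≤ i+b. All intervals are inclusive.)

Check (y ∨ ¬w) at each j in [2,4]:
  j=2: false
  j=3: false
  j=4: false
No position in the window satisfies it → formula fails.

False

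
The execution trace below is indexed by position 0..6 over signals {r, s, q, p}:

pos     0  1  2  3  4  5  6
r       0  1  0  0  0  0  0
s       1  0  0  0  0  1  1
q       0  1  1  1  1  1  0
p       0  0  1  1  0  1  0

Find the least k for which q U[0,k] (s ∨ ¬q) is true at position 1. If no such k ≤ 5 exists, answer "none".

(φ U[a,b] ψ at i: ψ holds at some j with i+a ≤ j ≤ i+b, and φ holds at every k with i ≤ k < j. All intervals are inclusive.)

4

Need earliest j ≥ 1 with (s ∨ ¬q), and q at every k in [1,j-1].
  j=1: rhs fails.
  j=2: rhs fails.
  j=3: rhs fails.
  j=4: rhs fails.
  j=5: rhs holds; lhs holds on [1,4]. k = 4.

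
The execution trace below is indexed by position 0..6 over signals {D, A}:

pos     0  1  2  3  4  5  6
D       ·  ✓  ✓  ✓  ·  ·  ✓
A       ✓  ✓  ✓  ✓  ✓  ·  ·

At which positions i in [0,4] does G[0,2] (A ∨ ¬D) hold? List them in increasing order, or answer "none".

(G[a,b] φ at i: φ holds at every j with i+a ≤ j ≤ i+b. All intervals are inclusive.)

0, 1, 2, 3

Evaluate at each i in [0,4]:
  i=0: ✓ (all of [0,2])
  i=1: ✓ (all of [1,3])
  i=2: ✓ (all of [2,4])
  i=3: ✓ (all of [3,5])
  i=4: ✗ (fails at j=6)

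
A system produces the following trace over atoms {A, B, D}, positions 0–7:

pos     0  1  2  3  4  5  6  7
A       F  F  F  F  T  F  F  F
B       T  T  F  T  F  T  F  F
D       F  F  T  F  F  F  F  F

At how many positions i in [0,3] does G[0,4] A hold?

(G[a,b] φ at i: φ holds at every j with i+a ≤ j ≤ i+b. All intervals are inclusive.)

Evaluate at each i in [0,3]:
  i=0: ✗ (fails at j=0)
  i=1: ✗ (fails at j=1)
  i=2: ✗ (fails at j=2)
  i=3: ✗ (fails at j=3)
Positions where it holds: {} → 0.

0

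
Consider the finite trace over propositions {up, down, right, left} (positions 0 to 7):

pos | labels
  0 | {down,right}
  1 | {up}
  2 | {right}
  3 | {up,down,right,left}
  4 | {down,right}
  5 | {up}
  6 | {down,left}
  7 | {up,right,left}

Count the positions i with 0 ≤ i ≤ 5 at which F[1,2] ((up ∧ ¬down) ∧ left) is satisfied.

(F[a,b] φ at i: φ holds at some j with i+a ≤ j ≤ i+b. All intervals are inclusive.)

1

Evaluate at each i in [0,5]:
  i=0: ✗ (none in [1,2])
  i=1: ✗ (none in [2,3])
  i=2: ✗ (none in [3,4])
  i=3: ✗ (none in [4,5])
  i=4: ✗ (none in [5,6])
  i=5: ✓ (witness j=7)
Positions where it holds: {5} → 1.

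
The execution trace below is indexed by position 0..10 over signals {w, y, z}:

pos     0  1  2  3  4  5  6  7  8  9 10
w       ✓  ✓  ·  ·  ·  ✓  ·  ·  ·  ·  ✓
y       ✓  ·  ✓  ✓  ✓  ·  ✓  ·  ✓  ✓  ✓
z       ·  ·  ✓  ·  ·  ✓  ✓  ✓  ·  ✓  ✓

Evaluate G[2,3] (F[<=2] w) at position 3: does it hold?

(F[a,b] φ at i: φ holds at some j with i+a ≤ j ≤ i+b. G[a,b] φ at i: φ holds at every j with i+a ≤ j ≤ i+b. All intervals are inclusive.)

False

Check F[<=2] w at every j in [5,6]:
  j=5: holds (witness at 5)
  j=6: fails (none in [6,8])
Fails at j=6 → formula fails.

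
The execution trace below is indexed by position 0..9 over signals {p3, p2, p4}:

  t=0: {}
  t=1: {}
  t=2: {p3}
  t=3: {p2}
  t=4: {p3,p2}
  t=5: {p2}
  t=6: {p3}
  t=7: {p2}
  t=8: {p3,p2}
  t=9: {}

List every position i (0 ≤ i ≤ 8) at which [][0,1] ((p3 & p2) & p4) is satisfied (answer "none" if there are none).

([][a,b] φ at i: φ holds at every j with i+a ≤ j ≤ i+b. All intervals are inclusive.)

none

Evaluate at each i in [0,8]:
  i=0: ✗ (fails at j=0)
  i=1: ✗ (fails at j=1)
  i=2: ✗ (fails at j=2)
  i=3: ✗ (fails at j=3)
  i=4: ✗ (fails at j=4)
  i=5: ✗ (fails at j=5)
  i=6: ✗ (fails at j=6)
  i=7: ✗ (fails at j=7)
  i=8: ✗ (fails at j=8)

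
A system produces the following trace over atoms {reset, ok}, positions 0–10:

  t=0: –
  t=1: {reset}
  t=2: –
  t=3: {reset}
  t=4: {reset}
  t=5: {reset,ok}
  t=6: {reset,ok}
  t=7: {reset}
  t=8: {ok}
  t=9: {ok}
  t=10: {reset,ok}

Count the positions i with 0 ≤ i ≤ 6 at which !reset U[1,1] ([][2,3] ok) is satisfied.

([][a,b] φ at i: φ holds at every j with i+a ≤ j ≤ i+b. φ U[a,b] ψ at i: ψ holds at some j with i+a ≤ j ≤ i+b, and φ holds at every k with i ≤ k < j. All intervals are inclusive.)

1

Evaluate at each i in [0,6]:
  i=0: ✗ (no rhs in [1,1])
  i=1: ✗ (no rhs in [2,2])
  i=2: ✓ (rhs at j=3; lhs holds on [2,2])
  i=3: ✗ (no rhs in [4,4])
  i=4: ✗ (no rhs in [5,5])
  i=5: ✗ (lhs fails at k=5 before rhs at j=6)
  i=6: ✗ (lhs fails at k=6 before rhs at j=7)
Positions where it holds: {2} → 1.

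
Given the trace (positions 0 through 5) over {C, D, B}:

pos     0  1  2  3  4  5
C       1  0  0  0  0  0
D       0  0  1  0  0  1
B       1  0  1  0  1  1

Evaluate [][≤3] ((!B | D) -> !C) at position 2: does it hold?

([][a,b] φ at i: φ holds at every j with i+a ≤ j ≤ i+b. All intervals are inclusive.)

Check ((!B | D) -> !C) at every j in [2,5]:
  j=2: antecedent true; consequent true → ✓
  j=3: antecedent true; consequent true → ✓
  j=4: antecedent false → ✓
  j=5: antecedent true; consequent true → ✓
All positions satisfy it → formula holds.

True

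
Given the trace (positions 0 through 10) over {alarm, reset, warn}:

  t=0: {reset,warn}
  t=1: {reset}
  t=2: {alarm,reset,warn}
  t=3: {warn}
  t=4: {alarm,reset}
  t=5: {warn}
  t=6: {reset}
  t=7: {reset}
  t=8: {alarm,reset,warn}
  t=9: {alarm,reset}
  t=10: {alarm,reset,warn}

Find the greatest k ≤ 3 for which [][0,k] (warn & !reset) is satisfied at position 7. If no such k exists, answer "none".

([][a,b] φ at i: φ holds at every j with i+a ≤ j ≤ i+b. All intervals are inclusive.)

none

(warn & !reset) must hold from j=7 onward; find where it first fails.
  j=7: fails → no k works.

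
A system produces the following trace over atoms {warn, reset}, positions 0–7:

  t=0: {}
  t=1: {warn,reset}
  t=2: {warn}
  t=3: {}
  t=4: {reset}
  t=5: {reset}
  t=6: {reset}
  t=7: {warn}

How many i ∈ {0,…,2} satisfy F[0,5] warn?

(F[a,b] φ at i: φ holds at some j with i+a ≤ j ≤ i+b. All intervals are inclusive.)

3

Evaluate at each i in [0,2]:
  i=0: ✓ (witness j=1)
  i=1: ✓ (witness j=1)
  i=2: ✓ (witness j=2)
Positions where it holds: {0, 1, 2} → 3.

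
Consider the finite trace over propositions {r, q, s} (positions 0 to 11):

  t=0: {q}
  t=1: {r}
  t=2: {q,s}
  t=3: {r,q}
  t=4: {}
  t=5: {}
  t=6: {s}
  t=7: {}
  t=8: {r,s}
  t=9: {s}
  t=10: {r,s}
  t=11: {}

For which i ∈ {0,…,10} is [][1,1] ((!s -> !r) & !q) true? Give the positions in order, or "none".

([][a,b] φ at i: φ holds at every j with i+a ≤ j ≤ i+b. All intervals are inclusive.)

Evaluate at each i in [0,10]:
  i=0: ✗ (fails at j=1)
  i=1: ✗ (fails at j=2)
  i=2: ✗ (fails at j=3)
  i=3: ✓ (all of [4,4])
  i=4: ✓ (all of [5,5])
  i=5: ✓ (all of [6,6])
  i=6: ✓ (all of [7,7])
  i=7: ✓ (all of [8,8])
  i=8: ✓ (all of [9,9])
  i=9: ✓ (all of [10,10])
  i=10: ✓ (all of [11,11])

3, 4, 5, 6, 7, 8, 9, 10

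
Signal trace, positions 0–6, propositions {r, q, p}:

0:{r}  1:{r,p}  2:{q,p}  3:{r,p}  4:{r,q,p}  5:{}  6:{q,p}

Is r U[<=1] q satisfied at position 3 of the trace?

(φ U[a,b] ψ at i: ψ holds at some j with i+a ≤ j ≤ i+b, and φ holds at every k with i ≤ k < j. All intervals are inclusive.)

True

Need some j in [3,4] with q, and r at every k in [3,j-1].
  j=3: q false.
  j=4: q holds; r holds at every k in [3,3] → satisfied.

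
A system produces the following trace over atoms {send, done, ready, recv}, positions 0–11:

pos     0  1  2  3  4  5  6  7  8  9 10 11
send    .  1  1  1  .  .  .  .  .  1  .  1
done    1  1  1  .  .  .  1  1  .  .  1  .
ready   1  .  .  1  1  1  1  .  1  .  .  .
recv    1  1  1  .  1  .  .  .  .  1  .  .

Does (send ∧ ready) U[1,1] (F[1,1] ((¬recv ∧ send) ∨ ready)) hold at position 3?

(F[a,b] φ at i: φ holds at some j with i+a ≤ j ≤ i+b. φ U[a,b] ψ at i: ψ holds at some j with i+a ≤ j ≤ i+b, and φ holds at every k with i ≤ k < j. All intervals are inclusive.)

Need some j in [4,4] with F[1,1] ((¬recv ∧ send) ∨ ready), and (send ∧ ready) at every k in [3,j-1].
  j=4: F[1,1] ((¬recv ∧ send) ∨ ready) holds; (send ∧ ready) holds at every k in [3,3] → satisfied.

Yes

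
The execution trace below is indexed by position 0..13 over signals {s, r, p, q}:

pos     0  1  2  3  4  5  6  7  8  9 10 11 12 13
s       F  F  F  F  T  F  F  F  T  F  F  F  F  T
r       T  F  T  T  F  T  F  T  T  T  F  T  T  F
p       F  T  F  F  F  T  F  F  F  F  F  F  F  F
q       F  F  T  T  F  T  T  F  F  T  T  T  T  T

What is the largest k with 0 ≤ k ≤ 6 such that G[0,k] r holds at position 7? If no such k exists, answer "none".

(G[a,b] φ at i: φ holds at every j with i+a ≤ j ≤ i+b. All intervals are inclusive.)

2

r must hold from j=7 onward; find where it first fails.
  j=7: holds
  j=8: holds
  j=9: holds
  j=10: fails
Holds on [7,9], so largest k = 2.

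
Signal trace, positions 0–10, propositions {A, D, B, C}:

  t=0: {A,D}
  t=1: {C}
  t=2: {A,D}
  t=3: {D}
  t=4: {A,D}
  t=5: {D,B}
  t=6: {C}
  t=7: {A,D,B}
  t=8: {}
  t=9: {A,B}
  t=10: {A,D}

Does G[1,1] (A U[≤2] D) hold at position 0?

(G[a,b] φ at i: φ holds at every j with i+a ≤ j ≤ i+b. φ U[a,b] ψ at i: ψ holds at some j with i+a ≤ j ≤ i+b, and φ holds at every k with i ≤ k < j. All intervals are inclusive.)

Check (A U[≤2] D) at every j in [1,1]:
  j=1: fails
Fails at j=1 → formula fails.

Does not hold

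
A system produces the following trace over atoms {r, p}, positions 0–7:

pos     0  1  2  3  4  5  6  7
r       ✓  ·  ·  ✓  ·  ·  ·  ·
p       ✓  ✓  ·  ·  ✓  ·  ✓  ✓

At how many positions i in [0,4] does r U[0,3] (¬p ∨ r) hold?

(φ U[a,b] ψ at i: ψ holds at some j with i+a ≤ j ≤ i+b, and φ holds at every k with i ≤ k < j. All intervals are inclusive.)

3

Evaluate at each i in [0,4]:
  i=0: ✓ (rhs at j=0)
  i=1: ✗ (lhs fails at k=1 before rhs at j=2)
  i=2: ✓ (rhs at j=2)
  i=3: ✓ (rhs at j=3)
  i=4: ✗ (lhs fails at k=4 before rhs at j=5)
Positions where it holds: {0, 2, 3} → 3.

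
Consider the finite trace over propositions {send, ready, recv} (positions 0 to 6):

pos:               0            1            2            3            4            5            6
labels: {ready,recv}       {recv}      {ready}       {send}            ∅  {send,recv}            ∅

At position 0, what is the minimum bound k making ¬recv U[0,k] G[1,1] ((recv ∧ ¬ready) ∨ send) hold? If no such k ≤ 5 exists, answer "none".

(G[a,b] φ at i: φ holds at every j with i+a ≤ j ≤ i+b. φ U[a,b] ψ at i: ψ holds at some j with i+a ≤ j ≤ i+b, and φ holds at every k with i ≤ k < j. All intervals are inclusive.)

0

Need earliest j ≥ 0 with G[1,1] ((recv ∧ ¬ready) ∨ send), and ¬recv at every k in [0,j-1].
  j=0: rhs holds (empty prefix). k = 0.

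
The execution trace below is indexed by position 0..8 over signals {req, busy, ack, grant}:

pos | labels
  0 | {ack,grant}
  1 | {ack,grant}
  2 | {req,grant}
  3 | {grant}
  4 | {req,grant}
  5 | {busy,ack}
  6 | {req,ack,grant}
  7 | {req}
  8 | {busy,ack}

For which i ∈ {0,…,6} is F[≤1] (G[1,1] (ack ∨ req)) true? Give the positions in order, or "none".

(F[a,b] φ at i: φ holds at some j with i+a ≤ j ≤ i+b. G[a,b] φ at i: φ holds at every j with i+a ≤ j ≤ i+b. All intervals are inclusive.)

Evaluate at each i in [0,6]:
  i=0: ✓ (witness j=0)
  i=1: ✓ (witness j=1)
  i=2: ✓ (witness j=3)
  i=3: ✓ (witness j=3)
  i=4: ✓ (witness j=4)
  i=5: ✓ (witness j=5)
  i=6: ✓ (witness j=6)

0, 1, 2, 3, 4, 5, 6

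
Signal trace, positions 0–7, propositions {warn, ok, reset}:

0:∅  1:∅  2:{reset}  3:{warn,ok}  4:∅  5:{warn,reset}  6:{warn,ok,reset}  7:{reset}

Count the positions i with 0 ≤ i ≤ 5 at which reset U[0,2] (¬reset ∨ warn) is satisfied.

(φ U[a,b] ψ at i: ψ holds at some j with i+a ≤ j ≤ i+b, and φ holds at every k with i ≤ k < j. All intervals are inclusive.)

6

Evaluate at each i in [0,5]:
  i=0: ✓ (rhs at j=0)
  i=1: ✓ (rhs at j=1)
  i=2: ✓ (rhs at j=3; lhs holds on [2,2])
  i=3: ✓ (rhs at j=3)
  i=4: ✓ (rhs at j=4)
  i=5: ✓ (rhs at j=5)
Positions where it holds: {0, 1, 2, 3, 4, 5} → 6.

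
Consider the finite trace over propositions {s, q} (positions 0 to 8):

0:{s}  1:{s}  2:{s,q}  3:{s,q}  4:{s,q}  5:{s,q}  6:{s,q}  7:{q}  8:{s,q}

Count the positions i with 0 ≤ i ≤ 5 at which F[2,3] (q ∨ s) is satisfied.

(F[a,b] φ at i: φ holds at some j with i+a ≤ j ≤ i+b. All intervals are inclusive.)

6

Evaluate at each i in [0,5]:
  i=0: ✓ (witness j=2)
  i=1: ✓ (witness j=3)
  i=2: ✓ (witness j=4)
  i=3: ✓ (witness j=5)
  i=4: ✓ (witness j=6)
  i=5: ✓ (witness j=7)
Positions where it holds: {0, 1, 2, 3, 4, 5} → 6.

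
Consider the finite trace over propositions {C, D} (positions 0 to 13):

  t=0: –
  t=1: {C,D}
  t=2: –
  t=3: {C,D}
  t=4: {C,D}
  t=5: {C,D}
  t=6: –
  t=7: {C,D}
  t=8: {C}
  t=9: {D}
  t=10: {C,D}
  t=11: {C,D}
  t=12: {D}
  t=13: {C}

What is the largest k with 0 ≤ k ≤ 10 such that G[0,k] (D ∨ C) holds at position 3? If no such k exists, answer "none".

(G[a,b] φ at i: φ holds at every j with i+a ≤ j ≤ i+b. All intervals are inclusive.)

2

(D ∨ C) must hold from j=3 onward; find where it first fails.
  j=3: holds
  j=4: holds
  j=5: holds
  j=6: fails
Holds on [3,5], so largest k = 2.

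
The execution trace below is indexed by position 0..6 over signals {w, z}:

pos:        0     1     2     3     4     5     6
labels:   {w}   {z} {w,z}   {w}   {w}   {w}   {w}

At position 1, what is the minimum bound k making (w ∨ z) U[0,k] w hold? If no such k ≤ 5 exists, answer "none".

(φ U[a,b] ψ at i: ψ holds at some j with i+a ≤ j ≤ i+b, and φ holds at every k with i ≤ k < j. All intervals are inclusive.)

Need earliest j ≥ 1 with w, and (w ∨ z) at every k in [1,j-1].
  j=1: rhs fails.
  j=2: rhs holds; lhs holds on [1,1]. k = 1.

1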